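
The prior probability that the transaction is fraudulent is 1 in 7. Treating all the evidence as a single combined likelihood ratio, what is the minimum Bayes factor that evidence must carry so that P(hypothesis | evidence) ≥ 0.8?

24

Prior odds = (1/7)/(6/7) = 1/6.
Target odds = 0.8/0.2 = 4.
Required Bayes factor = 4 ÷ (1/6) = 24.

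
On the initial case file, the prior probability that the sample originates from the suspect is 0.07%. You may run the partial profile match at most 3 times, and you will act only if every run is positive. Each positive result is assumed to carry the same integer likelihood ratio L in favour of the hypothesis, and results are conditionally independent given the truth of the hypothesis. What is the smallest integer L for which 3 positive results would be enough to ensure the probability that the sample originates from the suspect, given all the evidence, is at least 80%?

Prior odds = 0.0007/0.9993 = 7/9993.
Target odds = 0.8/0.2 = 4.
Need L³ ≥ 4 ÷ (7/9993) = 39972/7.
17³ = 4913 < 39972/7 ≤ 5832 = 18³, so L = 18.

18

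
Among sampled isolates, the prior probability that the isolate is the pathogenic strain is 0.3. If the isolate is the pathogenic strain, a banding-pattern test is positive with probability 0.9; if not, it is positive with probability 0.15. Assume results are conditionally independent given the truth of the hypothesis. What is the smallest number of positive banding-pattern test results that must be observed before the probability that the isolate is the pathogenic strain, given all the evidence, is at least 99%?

Prior odds: 0.3 ÷ 0.7 = 3/7.
Likelihood ratio of a positive = 0.9/0.15 = 6.
Target posterior odds = 0.99/0.01 = 99.
Require 6ⁿ ≥ 99 ÷ (3/7) = 231.
6³ = 216 falls short of 231 but 6⁴ = 1296 reaches it, so n = 4.

4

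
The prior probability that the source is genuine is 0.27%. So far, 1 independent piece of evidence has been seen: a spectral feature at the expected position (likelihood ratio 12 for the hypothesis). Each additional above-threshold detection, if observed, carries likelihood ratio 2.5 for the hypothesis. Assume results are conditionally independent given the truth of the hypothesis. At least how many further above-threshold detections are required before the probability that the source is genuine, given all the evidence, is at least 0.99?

9

Prior odds = 0.0027/0.9973 = 27/9973.
Bayes factor of the evidence already in hand = 12.
Odds after that evidence = (27/9973) × 12 = 324/9973.
Target odds = 0.99/0.01 = 99.
Need 2.5ⁿ ≥ 99 ÷ (324/9973) = 109703/36.
2.5⁸ = 390625/256 falls short of 109703/36 but 2.5⁹ = 1953125/512 reaches it, so n = 9.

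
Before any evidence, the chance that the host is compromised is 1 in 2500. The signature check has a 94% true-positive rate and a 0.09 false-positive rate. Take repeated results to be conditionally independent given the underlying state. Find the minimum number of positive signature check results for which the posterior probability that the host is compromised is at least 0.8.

Prior odds = 0.0004/0.9996 = 1/2499.
Likelihood ratio of a positive result = 0.94/0.09 = 94/9.
Target odds: 0.8 ÷ 0.2 = 4.
Need (1/2499) × (94/9)ⁿ ≥ 4, i.e. (94/9)ⁿ ≥ 9996.
(94/9)³ = 830584/729 falls short of 9996 but (94/9)⁴ = 78074896/6561 reaches it, so n = 4.

4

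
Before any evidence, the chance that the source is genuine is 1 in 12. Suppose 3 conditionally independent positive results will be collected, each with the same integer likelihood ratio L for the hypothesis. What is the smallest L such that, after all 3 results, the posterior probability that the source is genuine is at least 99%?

Prior odds = (1/12)/(11/12) = 1/11.
Target odds = 0.99/0.01 = 99.
Need L³ ≥ 99 ÷ (1/11) = 1089.
10³ = 1000 < 1089 ≤ 1331 = 11³, so L = 11.

11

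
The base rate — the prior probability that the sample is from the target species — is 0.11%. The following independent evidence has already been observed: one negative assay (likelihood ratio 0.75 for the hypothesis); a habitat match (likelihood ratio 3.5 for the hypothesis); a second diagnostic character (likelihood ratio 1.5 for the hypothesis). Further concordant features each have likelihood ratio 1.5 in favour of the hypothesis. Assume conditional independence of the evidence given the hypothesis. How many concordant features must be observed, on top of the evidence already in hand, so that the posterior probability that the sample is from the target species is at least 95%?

21

Prior odds = 0.0011/0.9989 = 11/9989.
Combined Bayes factor of the evidence already in hand = 0.75 × 3.5 × 1.5 = 3.9375.
Odds after that evidence = (11/9989) × 3.9375 = 99/22832.
Target odds = 0.95/0.05 = 19.
Need 1.5ⁿ ≥ 19 ÷ (99/22832) = 433808/99.
1.5²⁰ ≈3325.26 falls short of 433808/99 but 1.5²¹ ≈4987.89 reaches it, so n = 21.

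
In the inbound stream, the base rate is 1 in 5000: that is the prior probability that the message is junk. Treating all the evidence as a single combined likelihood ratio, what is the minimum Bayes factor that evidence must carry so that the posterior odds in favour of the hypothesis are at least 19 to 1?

94981

Prior odds = 0.0002/0.9998 = 1/4999.
Target odds = 19.
Required Bayes factor = 19 ÷ (1/4999) = 94981.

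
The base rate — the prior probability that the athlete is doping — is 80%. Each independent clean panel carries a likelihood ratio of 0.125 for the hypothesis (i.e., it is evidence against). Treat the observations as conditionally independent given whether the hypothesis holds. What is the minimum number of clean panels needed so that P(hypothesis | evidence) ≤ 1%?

3

Prior odds: 0.8 ÷ 0.2 = 4.
Likelihood ratio per clean panel = 0.125.
Target odds: 0.01 ÷ 0.99 = 1/99.
Require 0.125ⁿ ≤ 1/99 ÷ 4 = 1/396.
0.125² = 0.015625 is still above 1/396 but 0.125³ = 0.001953125 is at or below it, so n = 3.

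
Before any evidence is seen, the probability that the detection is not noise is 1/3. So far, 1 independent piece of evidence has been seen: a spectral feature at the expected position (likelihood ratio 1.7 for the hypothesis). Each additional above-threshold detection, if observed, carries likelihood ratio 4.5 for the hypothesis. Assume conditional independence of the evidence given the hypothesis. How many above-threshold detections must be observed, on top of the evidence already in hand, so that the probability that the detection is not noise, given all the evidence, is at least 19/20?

3

Prior odds = (1/3)/(2/3) = 0.5.
Bayes factor of the evidence already in hand = 1.7.
Odds after that evidence = 0.5 × 1.7 = 0.85.
Target odds = 0.95/0.05 = 19.
Need 4.5ⁿ ≥ 19 ÷ 0.85 = 380/17.
4.5² = 20.25 falls short of 380/17 but 4.5³ = 91.125 reaches it, so n = 3.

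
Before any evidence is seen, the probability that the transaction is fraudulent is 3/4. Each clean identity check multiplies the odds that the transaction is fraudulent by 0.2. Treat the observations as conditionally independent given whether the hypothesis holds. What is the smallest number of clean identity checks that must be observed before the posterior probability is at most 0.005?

4

Prior odds: 0.75 ÷ 0.25 = 3.
Likelihood ratio per clean identity check = 0.2.
Target posterior odds = 0.005/0.995 = 1/199.
Require 0.2ⁿ ≤ 1/199 ÷ 3 = 1/597.
0.2³ = 0.008 is still above 1/597 but 0.2⁴ = 0.0016 is at or below it, so n = 4.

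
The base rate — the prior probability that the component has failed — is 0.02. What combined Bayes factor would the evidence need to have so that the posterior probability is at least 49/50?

Prior odds = 0.02/0.98 = 1/49.
Target odds = 0.98/0.02 = 49.
Required Bayes factor = 49 ÷ (1/49) = 2401.

2401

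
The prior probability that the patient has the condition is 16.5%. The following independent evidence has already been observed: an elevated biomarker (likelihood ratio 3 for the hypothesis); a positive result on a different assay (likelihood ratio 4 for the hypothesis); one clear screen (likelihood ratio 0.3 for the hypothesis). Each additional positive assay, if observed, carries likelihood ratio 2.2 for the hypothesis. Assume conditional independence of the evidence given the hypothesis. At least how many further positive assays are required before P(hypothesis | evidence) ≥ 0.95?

5

Prior odds = 0.165/0.835 = 33/167.
Combined Bayes factor of the evidence already in hand = 3 × 4 × 0.3 = 3.6.
Odds after that evidence = (33/167) × 3.6 = 594/835.
Target odds = 0.95/0.05 = 19.
Need 2.2ⁿ ≥ 19 ÷ (594/835) = 15865/594.
2.2⁴ = 23.4256 falls short of 15865/594 but 2.2⁵ = 51.53632 reaches it, so n = 5.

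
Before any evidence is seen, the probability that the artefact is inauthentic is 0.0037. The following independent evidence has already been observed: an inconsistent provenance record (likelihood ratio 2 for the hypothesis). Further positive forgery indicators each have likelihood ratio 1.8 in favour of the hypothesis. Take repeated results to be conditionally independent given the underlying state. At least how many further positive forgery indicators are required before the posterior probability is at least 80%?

Prior odds = 0.0037/0.9963 = 37/9963.
Bayes factor of the evidence already in hand = 2.
Odds after that evidence = (37/9963) × 2 = 74/9963.
Target odds = 0.8/0.2 = 4.
Need 1.8ⁿ ≥ 4 ÷ (74/9963) = 19926/37.
1.8¹⁰ ≈357.047 falls short of 19926/37 but 1.8¹¹ ≈642.684 reaches it, so n = 11.

11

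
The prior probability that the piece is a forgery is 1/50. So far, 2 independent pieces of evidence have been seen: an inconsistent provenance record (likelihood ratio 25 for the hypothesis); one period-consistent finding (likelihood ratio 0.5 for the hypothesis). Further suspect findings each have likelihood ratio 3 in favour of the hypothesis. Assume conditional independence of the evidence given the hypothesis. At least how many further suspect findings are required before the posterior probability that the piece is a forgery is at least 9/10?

4

Prior odds = 0.02/0.98 = 1/49.
Combined Bayes factor of the evidence already in hand = 25 × 0.5 = 12.5.
Odds after that evidence = (1/49) × 12.5 = 25/98.
Target odds = 0.9/0.1 = 9.
Need 3ⁿ ≥ 9 ÷ (25/98) = 35.28.
3³ = 27 falls short of 35.28 but 3⁴ = 81 reaches it, so n = 4.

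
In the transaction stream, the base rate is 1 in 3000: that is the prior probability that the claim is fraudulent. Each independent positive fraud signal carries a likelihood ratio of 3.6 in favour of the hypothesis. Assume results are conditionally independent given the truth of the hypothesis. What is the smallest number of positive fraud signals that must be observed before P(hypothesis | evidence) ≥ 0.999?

Prior odds = (1/3000)/(2999/3000) = 1/2999.
Likelihood ratio per positive fraud signal = 3.6.
Target posterior odds = 0.999/0.001 = 999.
Require 3.6ⁿ ≥ 999 ÷ (1/2999) = 2996001.
3.6¹¹ ≈1.31622e+06 falls short of 2996001 but 3.6¹² ≈4.73838e+06 reaches it, so n = 12.

12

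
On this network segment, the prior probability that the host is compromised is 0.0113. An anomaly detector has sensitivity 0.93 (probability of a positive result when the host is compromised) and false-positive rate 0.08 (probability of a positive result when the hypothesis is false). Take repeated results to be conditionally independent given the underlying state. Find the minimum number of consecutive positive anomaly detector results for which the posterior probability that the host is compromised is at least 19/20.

Prior odds: 0.0113 ÷ 0.9887 = 113/9887.
Likelihood ratio of a positive result = 0.93/0.08 = 11.625.
Target odds: 0.95 ÷ 0.05 = 19.
Need (113/9887) × 11.625ⁿ ≥ 19, i.e. 11.625ⁿ ≥ 187853/113.
11.625³ = 804357/512 falls short of 187853/113 but 11.625⁴ = 74805201/4096 reaches it, so n = 4.

4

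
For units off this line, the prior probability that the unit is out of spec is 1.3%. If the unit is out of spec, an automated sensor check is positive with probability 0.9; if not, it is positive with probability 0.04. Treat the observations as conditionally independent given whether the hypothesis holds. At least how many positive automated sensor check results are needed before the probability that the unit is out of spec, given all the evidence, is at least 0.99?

3

Prior odds = 0.013/0.987 = 13/987.
Likelihood ratio of a positive = 0.9/0.04 = 22.5.
Target odds: 0.99 ÷ 0.01 = 99.
Require 22.5ⁿ ≥ 99 ÷ (13/987) = 97713/13.
22.5² = 506.25 falls short of 97713/13 but 22.5³ = 11390.625 reaches it, so n = 3.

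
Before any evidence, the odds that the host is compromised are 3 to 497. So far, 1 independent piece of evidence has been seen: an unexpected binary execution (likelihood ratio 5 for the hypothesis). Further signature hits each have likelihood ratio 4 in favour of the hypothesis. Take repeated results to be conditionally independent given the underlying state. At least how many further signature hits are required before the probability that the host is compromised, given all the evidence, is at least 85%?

4

Prior odds = 3/497.
Bayes factor of the evidence already in hand = 5.
Odds after that evidence = (3/497) × 5 = 15/497.
Target odds = 0.85/0.15 = 17/3.
Need 4ⁿ ≥ 17/3 ÷ (15/497) = 8449/45.
4³ = 64 falls short of 8449/45 but 4⁴ = 256 reaches it, so n = 4.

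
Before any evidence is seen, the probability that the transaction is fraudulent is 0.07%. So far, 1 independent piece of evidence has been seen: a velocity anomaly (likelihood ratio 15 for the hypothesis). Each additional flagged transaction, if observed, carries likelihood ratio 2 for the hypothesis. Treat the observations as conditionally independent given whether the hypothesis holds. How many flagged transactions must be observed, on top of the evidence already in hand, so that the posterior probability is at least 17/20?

Prior odds = 0.0007/0.9993 = 7/9993.
Bayes factor of the evidence already in hand = 15.
Odds after that evidence = (7/9993) × 15 = 35/3331.
Target odds = 0.85/0.15 = 17/3.
Need 2ⁿ ≥ 17/3 ÷ (35/3331) = 56627/105.
2⁹ = 512 falls short of 56627/105 but 2¹⁰ = 1024 reaches it, so n = 10.

10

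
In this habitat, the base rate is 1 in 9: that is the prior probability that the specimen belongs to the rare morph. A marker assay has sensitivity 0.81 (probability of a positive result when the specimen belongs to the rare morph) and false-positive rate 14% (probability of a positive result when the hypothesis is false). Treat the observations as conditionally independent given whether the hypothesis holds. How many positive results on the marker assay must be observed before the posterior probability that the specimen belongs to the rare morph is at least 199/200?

Prior odds = (1/9)/(8/9) = 0.125.
Likelihood ratio of a positive result = 0.81/0.14 = 81/14.
Target posterior odds = 0.995/0.005 = 199.
Need 0.125 × (81/14)ⁿ ≥ 199, i.e. (81/14)ⁿ ≥ 1592.
(81/14)⁴ = 43046721/38416 falls short of 1592 but (81/14)⁵ ≈6483.13 reaches it, so n = 5.

5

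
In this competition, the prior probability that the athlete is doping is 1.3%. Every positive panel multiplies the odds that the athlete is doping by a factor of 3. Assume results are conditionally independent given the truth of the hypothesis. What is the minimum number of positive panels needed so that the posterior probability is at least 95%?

Prior odds: 0.013 ÷ 0.987 = 13/987.
Likelihood ratio per positive panel = 3.
Target odds: 0.95 ÷ 0.05 = 19.
Require 3ⁿ ≥ 19 ÷ (13/987) = 18753/13.
3⁶ = 729 falls short of 18753/13 but 3⁷ = 2187 reaches it, so n = 7.

7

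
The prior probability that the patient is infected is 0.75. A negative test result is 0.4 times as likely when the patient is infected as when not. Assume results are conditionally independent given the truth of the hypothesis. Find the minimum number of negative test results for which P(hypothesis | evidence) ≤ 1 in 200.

7

Prior odds = 0.75/0.25 = 3.
Likelihood ratio per negative test result = 0.4.
Target odds: 0.005 ÷ 0.995 = 1/199.
Require 0.4ⁿ ≤ 1/199 ÷ 3 = 1/597.
0.4⁶ = 64/15625 is still above 1/597 but 0.4⁷ = 128/78125 is at or below it, so n = 7.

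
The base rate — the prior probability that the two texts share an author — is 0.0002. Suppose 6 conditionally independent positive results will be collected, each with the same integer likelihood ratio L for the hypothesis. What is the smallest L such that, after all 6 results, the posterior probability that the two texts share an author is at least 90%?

6

Prior odds = 0.0002/0.9998 = 1/4999.
Target odds = 0.9/0.1 = 9.
Need L⁶ ≥ 9 ÷ (1/4999) = 44991.
5⁶ = 15625 < 44991 ≤ 46656 = 6⁶, so L = 6.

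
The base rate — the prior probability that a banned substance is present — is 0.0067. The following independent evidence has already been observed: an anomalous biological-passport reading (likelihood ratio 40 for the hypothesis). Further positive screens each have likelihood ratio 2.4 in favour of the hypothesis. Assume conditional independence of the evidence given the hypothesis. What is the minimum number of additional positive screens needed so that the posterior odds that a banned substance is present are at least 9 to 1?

Prior odds = 0.0067/0.9933 = 67/9933.
Bayes factor of the evidence already in hand = 40.
Odds after that evidence = (67/9933) × 40 = 2680/9933.
Target odds = 9.
Need 2.4ⁿ ≥ 9 ÷ (2680/9933) = 89397/2680.
2.4⁴ = 33.1776 falls short of 89397/2680 but 2.4⁵ = 79.62624 reaches it, so n = 5.

5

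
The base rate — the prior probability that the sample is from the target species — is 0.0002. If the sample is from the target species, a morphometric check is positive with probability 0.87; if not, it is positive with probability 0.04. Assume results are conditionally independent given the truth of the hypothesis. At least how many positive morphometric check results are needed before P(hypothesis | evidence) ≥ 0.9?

Prior odds = 0.0002/0.9998 = 1/4999.
Likelihood ratio of a positive = 0.87/0.04 = 21.75.
Target posterior odds = 0.9/0.1 = 9.
Require 21.75ⁿ ≥ 9 ÷ (1/4999) = 44991.
21.75³ = 658503/64 falls short of 44991 but 21.75⁴ = 57289761/256 reaches it, so n = 4.

4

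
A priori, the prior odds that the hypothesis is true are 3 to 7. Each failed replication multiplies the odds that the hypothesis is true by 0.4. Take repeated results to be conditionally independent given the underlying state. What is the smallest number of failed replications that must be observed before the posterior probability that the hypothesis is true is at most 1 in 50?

Prior odds = 3/7.
Likelihood ratio per failed replication = 0.4.
Target posterior odds = 0.02/0.98 = 1/49.
Require 0.4ⁿ ≤ 1/49 ÷ (3/7) = 1/21.
0.4³ = 0.064 is still above 1/21 but 0.4⁴ = 0.0256 is at or below it, so n = 4.

4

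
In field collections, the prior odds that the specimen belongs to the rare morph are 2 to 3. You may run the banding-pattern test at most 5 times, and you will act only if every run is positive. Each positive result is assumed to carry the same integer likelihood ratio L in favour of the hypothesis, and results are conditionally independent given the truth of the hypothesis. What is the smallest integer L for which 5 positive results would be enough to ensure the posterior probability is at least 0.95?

2

Prior odds = 2/3.
Target odds = 0.95/0.05 = 19.
Need L⁵ ≥ 19 ÷ (2/3) = 28.5.
1⁵ = 1 < 28.5 ≤ 32 = 2⁵, so L = 2.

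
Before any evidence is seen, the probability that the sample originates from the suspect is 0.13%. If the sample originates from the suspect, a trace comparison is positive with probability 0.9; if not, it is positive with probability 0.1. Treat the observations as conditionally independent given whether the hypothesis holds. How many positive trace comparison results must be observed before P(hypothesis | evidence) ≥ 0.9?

5

Prior odds: 0.0013 ÷ 0.9987 = 13/9987.
Likelihood ratio of a positive = 0.9/0.1 = 9.
Target odds: 0.9 ÷ 0.1 = 9.
Need (13/9987) × 9ⁿ ≥ 9, i.e. 9ⁿ ≥ 89883/13.
9⁴ = 6561 falls short of 89883/13 but 9⁵ = 59049 reaches it, so n = 5.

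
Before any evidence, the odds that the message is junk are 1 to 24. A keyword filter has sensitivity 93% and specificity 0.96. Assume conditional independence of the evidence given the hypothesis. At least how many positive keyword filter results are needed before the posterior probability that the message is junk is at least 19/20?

Prior odds = 1/24.
False-positive rate = 1 − 0.96 = 0.04; likelihood ratio of a positive = 0.93/0.04 = 23.25.
Target posterior odds = 0.95/0.05 = 19.
Need (1/24) × 23.25ⁿ ≥ 19, i.e. 23.25ⁿ ≥ 456.
23.25¹ = 23.25 falls short of 456 but 23.25² = 540.5625 reaches it, so n = 2.

2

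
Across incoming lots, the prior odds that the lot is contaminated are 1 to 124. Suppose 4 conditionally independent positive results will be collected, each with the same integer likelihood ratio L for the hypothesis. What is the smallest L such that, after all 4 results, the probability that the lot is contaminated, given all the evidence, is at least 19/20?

Prior odds = 1/124.
Target odds = 0.95/0.05 = 19.
Need L⁴ ≥ 19 ÷ (1/124) = 2356.
6⁴ = 1296 < 2356 ≤ 2401 = 7⁴, so L = 7.

7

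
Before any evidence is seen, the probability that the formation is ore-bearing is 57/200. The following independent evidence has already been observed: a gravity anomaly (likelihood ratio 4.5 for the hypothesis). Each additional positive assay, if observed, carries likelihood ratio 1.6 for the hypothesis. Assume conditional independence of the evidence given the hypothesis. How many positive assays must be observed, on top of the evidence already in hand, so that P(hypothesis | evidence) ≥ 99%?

Prior odds = 0.285/0.715 = 57/143.
Bayes factor of the evidence already in hand = 4.5.
Odds after that evidence = (57/143) × 4.5 = 513/286.
Target odds = 0.99/0.01 = 99.
Need 1.6ⁿ ≥ 99 ÷ (513/286) = 3146/57.
1.6⁸ = 16777216/390625 falls short of 3146/57 but 1.6⁹ = 134217728/1953125 reaches it, so n = 9.

9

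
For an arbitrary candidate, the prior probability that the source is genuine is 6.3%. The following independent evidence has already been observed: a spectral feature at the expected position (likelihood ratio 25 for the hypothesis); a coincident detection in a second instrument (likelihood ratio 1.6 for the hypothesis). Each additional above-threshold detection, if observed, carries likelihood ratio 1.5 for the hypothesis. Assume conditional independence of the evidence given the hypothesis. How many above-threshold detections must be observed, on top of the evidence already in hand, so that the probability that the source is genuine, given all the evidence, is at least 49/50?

8

Prior odds = 0.063/0.937 = 63/937.
Combined Bayes factor of the evidence already in hand = 25 × 1.6 = 40.
Odds after that evidence = (63/937) × 40 = 2520/937.
Target odds = 0.98/0.02 = 49.
Need 1.5ⁿ ≥ 49 ÷ (2520/937) = 6559/360.
1.5⁷ = 17.0859375 falls short of 6559/360 but 1.5⁸ = 25.62890625 reaches it, so n = 8.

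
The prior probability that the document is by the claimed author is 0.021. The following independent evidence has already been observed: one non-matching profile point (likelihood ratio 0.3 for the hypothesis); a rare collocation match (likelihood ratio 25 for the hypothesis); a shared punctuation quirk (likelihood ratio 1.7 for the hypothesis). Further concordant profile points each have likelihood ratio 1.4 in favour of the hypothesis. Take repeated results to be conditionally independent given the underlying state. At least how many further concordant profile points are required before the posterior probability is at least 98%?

16

Prior odds = 0.021/0.979 = 21/979.
Combined Bayes factor of the evidence already in hand = 0.3 × 25 × 1.7 = 12.75.
Odds after that evidence = (21/979) × 12.75 = 1071/3916.
Target odds = 0.98/0.02 = 49.
Need 1.4ⁿ ≥ 49 ÷ (1071/3916) = 27412/153.
1.4¹⁵ ≈155.568 falls short of 27412/153 but 1.4¹⁶ ≈217.795 reaches it, so n = 16.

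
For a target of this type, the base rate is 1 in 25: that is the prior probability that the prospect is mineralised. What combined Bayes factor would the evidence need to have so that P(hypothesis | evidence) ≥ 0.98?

Prior odds = 0.04/0.96 = 1/24.
Target odds = 0.98/0.02 = 49.
Required Bayes factor = 49 ÷ (1/24) = 1176.

1176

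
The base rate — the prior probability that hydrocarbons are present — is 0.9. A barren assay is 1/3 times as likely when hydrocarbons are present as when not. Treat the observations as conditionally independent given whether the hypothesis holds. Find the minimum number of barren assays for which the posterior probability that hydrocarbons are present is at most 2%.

Prior odds: 0.9 ÷ 0.1 = 9.
Likelihood ratio per barren assay = 1/3.
Target posterior odds = 0.02/0.98 = 1/49.
Require (1/3)ⁿ ≤ 1/49 ÷ 9 = 1/441.
(1/3)⁵ = 1/243 is still above 1/441 but (1/3)⁶ = 1/729 is at or below it, so n = 6.

6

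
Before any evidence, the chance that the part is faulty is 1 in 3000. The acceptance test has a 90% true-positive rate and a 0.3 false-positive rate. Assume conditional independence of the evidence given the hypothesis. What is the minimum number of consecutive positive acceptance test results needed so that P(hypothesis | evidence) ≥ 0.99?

Prior odds: (1/3000) ÷ (2999/3000) = 1/2999.
Likelihood ratio of a positive result = 0.9/0.3 = 3.
Target odds: 0.99 ÷ 0.01 = 99.
Require 3ⁿ ≥ 99 ÷ (1/2999) = 296901.
3¹¹ = 177147 falls short of 296901 but 3¹² = 531441 reaches it, so n = 12.

12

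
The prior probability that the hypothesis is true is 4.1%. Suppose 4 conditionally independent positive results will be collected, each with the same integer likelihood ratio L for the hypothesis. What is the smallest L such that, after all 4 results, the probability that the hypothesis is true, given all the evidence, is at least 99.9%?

13

Prior odds = 0.041/0.959 = 41/959.
Target odds = 0.999/0.001 = 999.
Need L⁴ ≥ 999 ÷ (41/959) = 958041/41.
12⁴ = 20736 < 958041/41 ≤ 28561 = 13⁴, so L = 13.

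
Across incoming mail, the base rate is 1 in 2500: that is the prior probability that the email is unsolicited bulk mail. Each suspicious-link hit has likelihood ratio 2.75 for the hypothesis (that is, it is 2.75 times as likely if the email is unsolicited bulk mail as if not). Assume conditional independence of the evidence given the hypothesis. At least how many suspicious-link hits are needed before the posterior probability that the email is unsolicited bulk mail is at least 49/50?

12

Prior odds = 0.0004/0.9996 = 1/2499.
Likelihood ratio per suspicious-link hit = 2.75.
Target odds: 0.98 ÷ 0.02 = 49.
Require 2.75ⁿ ≥ 49 ÷ (1/2499) = 122451.
2.75¹¹ ≈68023.6 falls short of 122451 but 2.75¹² ≈187065 reaches it, so n = 12.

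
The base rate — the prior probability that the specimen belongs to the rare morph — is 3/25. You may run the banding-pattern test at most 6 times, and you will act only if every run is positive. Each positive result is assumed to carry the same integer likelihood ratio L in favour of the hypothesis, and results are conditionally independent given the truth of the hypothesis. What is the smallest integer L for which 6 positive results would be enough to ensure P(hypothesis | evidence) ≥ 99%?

3

Prior odds = 0.12/0.88 = 3/22.
Target odds = 0.99/0.01 = 99.
Need L⁶ ≥ 99 ÷ (3/22) = 726.
2⁶ = 64 < 726 ≤ 729 = 3⁶, so L = 3.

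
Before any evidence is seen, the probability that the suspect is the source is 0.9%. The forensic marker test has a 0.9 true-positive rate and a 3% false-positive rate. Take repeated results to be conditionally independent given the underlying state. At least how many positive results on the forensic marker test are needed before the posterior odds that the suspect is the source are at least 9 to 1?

3

Prior odds = 0.009/0.991 = 9/991.
Likelihood ratio of a positive result = 0.9/0.03 = 30.
Target odds = 9.
Need (9/991) × 30ⁿ ≥ 9, i.e. 30ⁿ ≥ 991.
30² = 900 falls short of 991 but 30³ = 27000 reaches it, so n = 3.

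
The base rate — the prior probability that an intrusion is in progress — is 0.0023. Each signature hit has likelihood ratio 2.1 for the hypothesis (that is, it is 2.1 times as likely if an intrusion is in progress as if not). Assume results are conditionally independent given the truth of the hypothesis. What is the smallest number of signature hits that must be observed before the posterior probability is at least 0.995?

16

Prior odds: 0.0023 ÷ 0.9977 = 23/9977.
Likelihood ratio per signature hit = 2.1.
Target posterior odds = 0.995/0.005 = 199.
Require 2.1ⁿ ≥ 199 ÷ (23/9977) = 1985423/23.
2.1¹⁵ ≈68122.3 falls short of 1985423/23 but 2.1¹⁶ ≈143057 reaches it, so n = 16.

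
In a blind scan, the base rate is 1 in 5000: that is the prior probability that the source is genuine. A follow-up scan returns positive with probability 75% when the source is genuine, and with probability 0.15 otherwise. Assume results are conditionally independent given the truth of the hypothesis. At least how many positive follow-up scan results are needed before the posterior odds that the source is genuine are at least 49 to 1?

Prior odds = 0.0002/0.9998 = 1/4999.
Likelihood ratio of a positive result = 0.75/0.15 = 5.
Target odds = 49.
Need (1/4999) × 5ⁿ ≥ 49, i.e. 5ⁿ ≥ 244951.
5⁷ = 78125 falls short of 244951 but 5⁸ = 390625 reaches it, so n = 8.

8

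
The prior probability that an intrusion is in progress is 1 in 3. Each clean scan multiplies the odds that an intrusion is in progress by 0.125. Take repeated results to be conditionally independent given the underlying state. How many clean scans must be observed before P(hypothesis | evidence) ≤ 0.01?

2

Prior odds: (1/3) ÷ (2/3) = 0.5.
Likelihood ratio per clean scan = 0.125.
Target posterior odds = 0.01/0.99 = 1/99.
Need 0.5 × 0.125ⁿ ≤ 1/99, i.e. 0.125ⁿ ≤ 2/99.
0.125¹ = 0.125 is still above 2/99 but 0.125² = 0.015625 is at or below it, so n = 2.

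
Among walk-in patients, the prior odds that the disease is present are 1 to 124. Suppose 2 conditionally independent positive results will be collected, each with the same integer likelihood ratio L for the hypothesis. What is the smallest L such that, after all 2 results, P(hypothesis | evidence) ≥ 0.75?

Prior odds = 1/124.
Target odds = 0.75/0.25 = 3.
Need L² ≥ 3 ÷ (1/124) = 372.
19² = 361 < 372 ≤ 400 = 20², so L = 20.

20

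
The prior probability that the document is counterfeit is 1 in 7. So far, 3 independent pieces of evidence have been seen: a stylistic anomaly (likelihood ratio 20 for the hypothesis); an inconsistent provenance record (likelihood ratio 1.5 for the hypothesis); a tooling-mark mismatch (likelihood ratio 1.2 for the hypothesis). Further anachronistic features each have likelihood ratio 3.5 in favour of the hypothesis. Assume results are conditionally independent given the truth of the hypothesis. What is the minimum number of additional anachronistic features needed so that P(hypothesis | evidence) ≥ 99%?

Prior odds = (1/7)/(6/7) = 1/6.
Combined Bayes factor of the evidence already in hand = 20 × 1.5 × 1.2 = 36.
Odds after that evidence = (1/6) × 36 = 6.
Target odds = 0.99/0.01 = 99.
Need 3.5ⁿ ≥ 99 ÷ 6 = 16.5.
3.5² = 12.25 falls short of 16.5 but 3.5³ = 42.875 reaches it, so n = 3.

3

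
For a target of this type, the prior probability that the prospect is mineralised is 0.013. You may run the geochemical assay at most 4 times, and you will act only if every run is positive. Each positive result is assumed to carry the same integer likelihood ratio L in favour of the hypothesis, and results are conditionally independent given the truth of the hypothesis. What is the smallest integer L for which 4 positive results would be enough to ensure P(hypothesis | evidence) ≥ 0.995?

12

Prior odds = 0.013/0.987 = 13/987.
Target odds = 0.995/0.005 = 199.
Need L⁴ ≥ 199 ÷ (13/987) = 196413/13.
11⁴ = 14641 < 196413/13 ≤ 20736 = 12⁴, so L = 12.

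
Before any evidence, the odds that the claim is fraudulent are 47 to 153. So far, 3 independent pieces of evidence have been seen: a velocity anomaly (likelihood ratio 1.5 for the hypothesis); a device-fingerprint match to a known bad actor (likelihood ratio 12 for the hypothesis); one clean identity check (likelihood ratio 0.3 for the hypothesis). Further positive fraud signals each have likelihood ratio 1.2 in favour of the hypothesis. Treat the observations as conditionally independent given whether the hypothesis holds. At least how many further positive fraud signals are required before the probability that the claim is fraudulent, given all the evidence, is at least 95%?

14

Prior odds = 47/153.
Combined Bayes factor of the evidence already in hand = 1.5 × 12 × 0.3 = 5.4.
Odds after that evidence = (47/153) × 5.4 = 141/85.
Target odds = 0.95/0.05 = 19.
Need 1.2ⁿ ≥ 19 ÷ (141/85) = 1615/141.
1.2¹³ ≈10.6993 falls short of 1615/141 but 1.2¹⁴ ≈12.8392 reaches it, so n = 14.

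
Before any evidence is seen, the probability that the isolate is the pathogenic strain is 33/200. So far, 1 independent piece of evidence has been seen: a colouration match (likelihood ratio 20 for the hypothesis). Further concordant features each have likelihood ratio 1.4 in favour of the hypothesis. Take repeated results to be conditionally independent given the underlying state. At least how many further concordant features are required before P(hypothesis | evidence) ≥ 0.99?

10

Prior odds = 0.165/0.835 = 33/167.
Bayes factor of the evidence already in hand = 20.
Odds after that evidence = (33/167) × 20 = 660/167.
Target odds = 0.99/0.01 = 99.
Need 1.4ⁿ ≥ 99 ÷ (660/167) = 25.05.
1.4⁹ = 40353607/1953125 falls short of 25.05 but 1.4¹⁰ = 282475249/9765625 reaches it, so n = 10.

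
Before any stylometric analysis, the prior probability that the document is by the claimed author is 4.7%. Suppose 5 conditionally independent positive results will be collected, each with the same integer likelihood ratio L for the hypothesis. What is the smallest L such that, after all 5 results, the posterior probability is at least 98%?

4

Prior odds = 0.047/0.953 = 47/953.
Target odds = 0.98/0.02 = 49.
Need L⁵ ≥ 49 ÷ (47/953) = 46697/47.
3⁵ = 243 < 46697/47 ≤ 1024 = 4⁵, so L = 4.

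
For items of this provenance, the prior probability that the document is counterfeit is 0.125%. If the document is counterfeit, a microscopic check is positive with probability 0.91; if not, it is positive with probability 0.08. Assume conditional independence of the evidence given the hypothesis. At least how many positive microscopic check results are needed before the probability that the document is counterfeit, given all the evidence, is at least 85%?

Prior odds: 0.00125 ÷ 0.99875 = 1/799.
Likelihood ratio of a positive = 0.91/0.08 = 11.375.
Target posterior odds = 0.85/0.15 = 17/3.
Require 11.375ⁿ ≥ 17/3 ÷ (1/799) = 13583/3.
11.375³ = 753571/512 falls short of 13583/3 but 11.375⁴ = 68574961/4096 reaches it, so n = 4.

4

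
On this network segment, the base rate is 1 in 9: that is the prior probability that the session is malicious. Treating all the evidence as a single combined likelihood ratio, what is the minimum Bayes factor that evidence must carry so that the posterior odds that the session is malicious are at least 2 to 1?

Prior odds = (1/9)/(8/9) = 0.125.
Target odds = 2.
Required Bayes factor = 2 ÷ 0.125 = 16.

16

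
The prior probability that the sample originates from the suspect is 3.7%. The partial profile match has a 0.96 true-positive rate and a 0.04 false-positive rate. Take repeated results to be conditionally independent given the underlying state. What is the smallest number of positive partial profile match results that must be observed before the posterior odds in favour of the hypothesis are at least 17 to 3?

Prior odds = 0.037/0.963 = 37/963.
Likelihood ratio of a positive result = 0.96/0.04 = 24.
Target odds = 17/3.
Require 24ⁿ ≥ 17/3 ÷ (37/963) = 5457/37.
24¹ = 24 falls short of 5457/37 but 24² = 576 reaches it, so n = 2.

2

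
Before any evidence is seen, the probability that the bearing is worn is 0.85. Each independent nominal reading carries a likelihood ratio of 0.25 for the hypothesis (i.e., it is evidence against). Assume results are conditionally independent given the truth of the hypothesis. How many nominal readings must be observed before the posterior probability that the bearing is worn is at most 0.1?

3

Prior odds: 0.85 ÷ 0.15 = 17/3.
Likelihood ratio per nominal reading = 0.25.
Target posterior odds = 0.1/0.9 = 1/9.
Require 0.25ⁿ ≤ 1/9 ÷ (17/3) = 1/51.
0.25² = 0.0625 is still above 1/51 but 0.25³ = 0.015625 is at or below it, so n = 3.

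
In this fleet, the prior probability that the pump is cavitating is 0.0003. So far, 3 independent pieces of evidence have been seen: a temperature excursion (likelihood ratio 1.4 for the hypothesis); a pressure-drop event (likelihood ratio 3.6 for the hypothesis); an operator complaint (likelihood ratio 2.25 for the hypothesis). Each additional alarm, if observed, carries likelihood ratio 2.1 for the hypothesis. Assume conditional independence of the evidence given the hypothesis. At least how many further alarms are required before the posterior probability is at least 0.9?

11

Prior odds = 0.0003/0.9997 = 3/9997.
Combined Bayes factor of the evidence already in hand = 1.4 × 3.6 × 2.25 = 11.34.
Odds after that evidence = (3/9997) × 11.34 = 1701/499850.
Target odds = 0.9/0.1 = 9.
Need 2.1ⁿ ≥ 9 ÷ (1701/499850) = 499850/189.
2.1¹⁰ ≈1667.99 falls short of 499850/189 but 2.1¹¹ ≈3502.78 reaches it, so n = 11.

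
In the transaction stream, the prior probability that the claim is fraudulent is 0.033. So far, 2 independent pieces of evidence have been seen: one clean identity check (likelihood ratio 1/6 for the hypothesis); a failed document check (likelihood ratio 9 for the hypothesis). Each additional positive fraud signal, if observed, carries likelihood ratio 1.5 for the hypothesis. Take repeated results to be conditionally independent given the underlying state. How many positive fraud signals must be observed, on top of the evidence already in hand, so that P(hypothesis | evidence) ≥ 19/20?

15

Prior odds = 0.033/0.967 = 33/967.
Combined Bayes factor of the evidence already in hand = (1/6) × 9 = 1.5.
Odds after that evidence = (33/967) × 1.5 = 99/1934.
Target odds = 0.95/0.05 = 19.
Need 1.5ⁿ ≥ 19 ÷ (99/1934) = 36746/99.
1.5¹⁴ = 4782969/16384 falls short of 36746/99 but 1.5¹⁵ = 14348907/32768 reaches it, so n = 15.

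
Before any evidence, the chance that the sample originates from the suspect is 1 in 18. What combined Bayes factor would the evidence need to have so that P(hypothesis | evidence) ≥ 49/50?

Prior odds = (1/18)/(17/18) = 1/17.
Target odds = 0.98/0.02 = 49.
Required Bayes factor = 49 ÷ (1/17) = 833.

833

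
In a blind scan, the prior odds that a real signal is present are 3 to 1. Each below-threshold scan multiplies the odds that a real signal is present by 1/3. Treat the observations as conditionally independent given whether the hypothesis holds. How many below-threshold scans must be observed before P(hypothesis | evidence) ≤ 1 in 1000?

8

Prior odds = 3.
Likelihood ratio per below-threshold scan = 1/3.
Target odds: 0.001 ÷ 0.999 = 1/999.
Need 3 × (1/3)ⁿ ≤ 1/999, i.e. (1/3)ⁿ ≤ 1/2997.
(1/3)⁷ = 1/2187 is still above 1/2997 but (1/3)⁸ = 1/6561 is at or below it, so n = 8.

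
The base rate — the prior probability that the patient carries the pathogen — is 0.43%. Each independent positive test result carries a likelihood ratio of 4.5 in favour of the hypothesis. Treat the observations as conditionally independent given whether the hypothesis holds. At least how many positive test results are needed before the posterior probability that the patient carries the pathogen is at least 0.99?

7

Prior odds: 0.0043 ÷ 0.9957 = 43/9957.
Likelihood ratio per positive test result = 4.5.
Target posterior odds = 0.99/0.01 = 99.
Require 4.5ⁿ ≥ 99 ÷ (43/9957) = 985743/43.
4.5⁶ = 8303.765625 falls short of 985743/43 but 4.5⁷ = 4782969/128 reaches it, so n = 7.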